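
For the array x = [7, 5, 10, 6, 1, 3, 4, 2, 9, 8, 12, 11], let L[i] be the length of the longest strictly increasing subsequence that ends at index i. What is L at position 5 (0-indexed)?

2

dp[i] = 1 + max{dp[j] : j<i, x[j]<x[i]} (or 1 if no such j):
i:      0  1  2  3  4  5  6  7  8  9 10 11
x[i]:   7  5 10  6  1  3  4  2  9  8 12 11
dp:     1  1  2  2  1  2  3  2  4  4  5  5
At index 5 the value is 2.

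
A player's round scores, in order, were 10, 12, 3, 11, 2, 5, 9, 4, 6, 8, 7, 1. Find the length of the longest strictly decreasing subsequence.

6

Negate each value so 'decreasing' becomes 'increasing', then run patience tails on the negated sequence:
-10 → extends → [-10]
-12 → replaces -10 → [-12]
-3 → extends → [-12, -3]
-11 → replaces -3 → [-12, -11]
-2 → extends → [-12, -11, -2]
-5 → replaces -2 → [-12, -11, -5]
-9 → replaces -5 → [-12, -11, -9]
-4 → extends → [-12, -11, -9, -4]
-6 → replaces -4 → [-12, -11, -9, -6]
-8 → replaces -6 → [-12, -11, -9, -8]
-7 → extends → [-12, -11, -9, -8, -7]
-1 → extends → [-12, -11, -9, -8, -7, -1]
Six tails, so the longest strictly decreasing subsequence of the original has length 6.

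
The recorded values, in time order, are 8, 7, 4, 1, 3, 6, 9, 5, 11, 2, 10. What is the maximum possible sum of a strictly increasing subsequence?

30

Let S[i] be the best sum of a strictly increasing subsequence ending at i:
i:      1  2  3  4  5  6  7  8  9 10 11
a[i]:   8  7  4  1  3  6  9  5 11  2 10
S:      8  7  4  1  4 10 19  9 30  3 29
Maximum is 30 (e.g. 1 + 3 + 6 + 9 + 11).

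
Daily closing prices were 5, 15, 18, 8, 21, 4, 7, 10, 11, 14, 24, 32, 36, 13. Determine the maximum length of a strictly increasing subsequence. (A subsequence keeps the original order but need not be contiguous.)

8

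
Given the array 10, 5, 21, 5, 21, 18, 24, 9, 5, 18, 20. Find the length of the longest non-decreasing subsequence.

5

Track the smallest tail for each achievable length (allowing ties):
10 → extends → [10]
5 → replaces 10 → [5]
21 → extends → [5, 21]
5 → replaces 21 → [5, 5]
21 → extends → [5, 5, 21]
18 → replaces 21 → [5, 5, 18]
24 → extends → [5, 5, 18, 24]
9 → replaces 18 → [5, 5, 9, 24]
5 → replaces 9 → [5, 5, 5, 24]
18 → replaces 24 → [5, 5, 5, 18]
20 → extends → [5, 5, 5, 18, 20]
Five tails, so the longest non-decreasing subsequence has length 5 (e.g. 5, 5, 18, 18, 20).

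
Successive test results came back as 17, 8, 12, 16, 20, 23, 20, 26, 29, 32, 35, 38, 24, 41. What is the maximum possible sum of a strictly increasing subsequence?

Let S[i] be the best sum of a strictly increasing subsequence ending at i:
i:       1   2   3   4   5   6   7   8   9  10  11  12  13  14
a[i]:   17   8  12  16  20  23  20  26  29  32  35  38  24  41
S:      17   8  20  36  56  79  56 105 134 166 201 239 103 280
Maximum is 280 (e.g. 8 + 12 + 16 + 20 + 23 + 26 + 29 + 32 + 35 + 38 + 41).

280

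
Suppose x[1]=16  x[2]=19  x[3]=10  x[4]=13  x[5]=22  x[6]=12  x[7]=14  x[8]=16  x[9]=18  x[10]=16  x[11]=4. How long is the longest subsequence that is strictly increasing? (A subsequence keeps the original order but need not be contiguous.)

5

Let dp[i] be the length of the longest such subsequence ending at index i:
i:      1  2  3  4  5  6  7  8  9 10 11
x[i]:  16 19 10 13 22 12 14 16 18 16  4
dp:     1  2  1  2  3  2  3  4  5  4  1
Maximum dp value is 5.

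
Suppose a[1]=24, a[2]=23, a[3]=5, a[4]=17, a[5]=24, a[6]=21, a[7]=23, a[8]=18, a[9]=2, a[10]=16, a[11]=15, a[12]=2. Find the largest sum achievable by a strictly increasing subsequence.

66

Let S[i] be the best sum of a strictly increasing subsequence ending at i:
i:      1  2  3  4  5  6  7  8  9 10 11 12
a[i]:  24 23  5 17 24 21 23 18  2 16 15  2
S:     24 23  5 22 47 43 66 40  2 21 20  2
Maximum is 66 (e.g. 5 + 17 + 21 + 23).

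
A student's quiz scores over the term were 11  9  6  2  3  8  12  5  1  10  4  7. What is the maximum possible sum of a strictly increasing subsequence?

Let S[i] be the best sum of a strictly increasing subsequence ending at i:
i:      1  2  3  4  5  6  7  8  9 10 11 12
a[i]:  11  9  6  2  3  8 12  5  1 10  4  7
S:     11  9  6  2  5 14 26 10  1 24  9 17
Maximum is 26 (e.g. 6 + 8 + 12).

26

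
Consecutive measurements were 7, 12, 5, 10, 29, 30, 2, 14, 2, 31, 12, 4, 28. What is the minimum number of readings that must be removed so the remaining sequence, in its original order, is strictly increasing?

Fewest deletions = n − (longest strictly increasing subsequence).
Patience tails:
7 → extends → [7]
12 → extends → [7, 12]
5 → replaces 7 → [5, 12]
10 → replaces 12 → [5, 10]
29 → extends → [5, 10, 29]
30 → extends → [5, 10, 29, 30]
2 → replaces 5 → [2, 10, 29, 30]
14 → replaces 29 → [2, 10, 14, 30]
2 → already a tail → [2, 10, 14, 30]
31 → extends → [2, 10, 14, 30, 31]
12 → replaces 14 → [2, 10, 12, 30, 31]
4 → replaces 10 → [2, 4, 12, 30, 31]
28 → replaces 30 → [2, 4, 12, 28, 31]
Longest strictly increasing subsequence has length 5, so deletions = 13 − 5 = 8.

8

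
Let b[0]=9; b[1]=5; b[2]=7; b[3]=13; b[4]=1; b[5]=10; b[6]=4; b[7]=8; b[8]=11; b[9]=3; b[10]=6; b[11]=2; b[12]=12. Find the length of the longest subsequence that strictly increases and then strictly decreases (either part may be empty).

7

inc[i] = longest strictly increasing subsequence ending at i; dec[i] = longest strictly decreasing subsequence starting at i:
i:      0  1  2  3  4  5  6  7  8  9 10 11 12
b[i]:   9  5  7 13  1 10  4  8 11  3  6  2 12
inc:    1  1  2  3  1  3  2  3  4  2  3  2  5
dec:    5  4  4  5  1  4  3  3  3  2  2  1  1
Best peak at i=3 (value 13): inc=3, dec=5, length 3+5−1 = 7.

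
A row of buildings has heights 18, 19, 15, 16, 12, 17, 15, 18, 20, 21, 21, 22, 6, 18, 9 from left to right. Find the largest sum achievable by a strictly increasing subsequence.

Let S[i] be the best sum of a strictly increasing subsequence ending at i:
i:       1   2   3   4   5   6   7   8   9  10  11  12  13  14  15
a[i]:   18  19  15  16  12  17  15  18  20  21  21  22   6  18   9
S:      18  37  15  31  12  48  27  66  86 107 107 129   6  66  15
Maximum is 129 (e.g. 15 + 16 + 17 + 18 + 20 + 21 + 22).

129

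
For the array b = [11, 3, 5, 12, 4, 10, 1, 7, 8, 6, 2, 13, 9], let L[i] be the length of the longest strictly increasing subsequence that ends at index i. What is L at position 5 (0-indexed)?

dp[i] = 1 + max{dp[j] : j<i, b[j]<b[i]} (or 1 if no such j):
i:      0  1  2  3  4  5  6  7  8  9 10 11 12
b[i]:  11  3  5 12  4 10  1  7  8  6  2 13  9
dp:     1  1  2  3  2  3  1  3  4  3  2  5  5
At index 5 the value is 3.

3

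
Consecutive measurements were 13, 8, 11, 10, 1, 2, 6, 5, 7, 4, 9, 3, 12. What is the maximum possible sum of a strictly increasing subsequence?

Let S[i] be the best sum of a strictly increasing subsequence ending at i:
i:      1  2  3  4  5  6  7  8  9 10 11 12 13
a[i]:  13  8 11 10  1  2  6  5  7  4  9  3 12
S:     13  8 19 18  1  3  9  8 16  7 25  6 37
Maximum is 37 (e.g. 1 + 2 + 6 + 7 + 9 + 12).

37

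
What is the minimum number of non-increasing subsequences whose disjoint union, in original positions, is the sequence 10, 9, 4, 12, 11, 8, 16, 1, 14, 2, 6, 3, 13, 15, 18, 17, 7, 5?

6

The minimum number of non-increasing subsequences covering a sequence equals the length of its longest strictly increasing subsequence.
LIS length is 6 (e.g. 1, 2, 6, 13, 15, 18), so 6 piles are needed.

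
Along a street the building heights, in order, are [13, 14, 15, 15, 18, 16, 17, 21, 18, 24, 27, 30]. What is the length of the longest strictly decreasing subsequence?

2

Let dp[i] be the longest strictly decreasing subsequence ending at i:
i:      1  2  3  4  5  6  7  8  9 10 11 12
a[i]:  13 14 15 15 18 16 17 21 18 24 27 30
dp:     1  1  1  1  1  2  2  1  2  1  1  1
Maximum is 2.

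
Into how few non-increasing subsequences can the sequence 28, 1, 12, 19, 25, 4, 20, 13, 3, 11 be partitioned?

4

The minimum number of non-increasing subsequences covering a sequence equals the length of its longest strictly increasing subsequence.
LIS length is 4 (e.g. 1, 12, 19, 25), so 4 piles are needed.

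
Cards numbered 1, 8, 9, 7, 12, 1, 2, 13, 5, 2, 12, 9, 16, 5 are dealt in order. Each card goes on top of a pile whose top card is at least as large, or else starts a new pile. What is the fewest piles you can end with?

6

Place each on the leftmost legal pile:
1 → new pile 1 (tops now [1])
8 → new pile 2 (tops now [1, 8])
9 → new pile 3 (tops now [1, 8, 9])
7 → pile 2 (tops now [1, 7, 9])
12 → new pile 4 (tops now [1, 7, 9, 12])
1 → pile 1 (tops now [1, 7, 9, 12])
2 → pile 2 (tops now [1, 2, 9, 12])
13 → new pile 5 (tops now [1, 2, 9, 12, 13])
5 → pile 3 (tops now [1, 2, 5, 12, 13])
2 → pile 2 (tops now [1, 2, 5, 12, 13])
12 → pile 4 (tops now [1, 2, 5, 12, 13])
9 → pile 4 (tops now [1, 2, 5, 9, 13])
16 → new pile 6 (tops now [1, 2, 5, 9, 13, 16])
5 → pile 3 (tops now [1, 2, 5, 9, 13, 16])
Six piles.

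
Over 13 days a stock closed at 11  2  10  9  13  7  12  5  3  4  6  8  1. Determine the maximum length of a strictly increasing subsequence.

5

Track the smallest tail for each achievable length (strict):
11 → extends → [11]
2 → replaces 11 → [2]
10 → extends → [2, 10]
9 → replaces 10 → [2, 9]
13 → extends → [2, 9, 13]
7 → replaces 9 → [2, 7, 13]
12 → replaces 13 → [2, 7, 12]
5 → replaces 7 → [2, 5, 12]
3 → replaces 5 → [2, 3, 12]
4 → replaces 12 → [2, 3, 4]
6 → extends → [2, 3, 4, 6]
8 → extends → [2, 3, 4, 6, 8]
1 → replaces 2 → [1, 3, 4, 6, 8]
Five tails, so the longest strictly increasing subsequence has length 5 (e.g. 2, 3, 4, 6, 8).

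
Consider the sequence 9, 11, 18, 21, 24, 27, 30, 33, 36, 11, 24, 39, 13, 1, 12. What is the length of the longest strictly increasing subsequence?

10

Track the smallest tail for each achievable length (strict):
9 → extends → [9]
11 → extends → [9, 11]
18 → extends → [9, 11, 18]
21 → extends → [9, 11, 18, 21]
24 → extends → [9, 11, 18, 21, 24]
27 → extends → [9, 11, 18, 21, 24, 27]
30 → extends → [9, 11, 18, 21, 24, 27, 30]
33 → extends → [9, 11, 18, 21, 24, 27, 30, 33]
36 → extends → [9, 11, 18, 21, 24, 27, 30, 33, 36]
11 → already a tail → [9, 11, 18, 21, 24, 27, 30, 33, 36]
24 → already a tail → [9, 11, 18, 21, 24, 27, 30, 33, 36]
39 → extends → [9, 11, 18, 21, 24, 27, 30, 33, 36, 39]
13 → replaces 18 → [9, 11, 13, 21, 24, 27, 30, 33, 36, 39]
1 → replaces 9 → [1, 11, 13, 21, 24, 27, 30, 33, 36, 39]
12 → replaces 13 → [1, 11, 12, 21, 24, 27, 30, 33, 36, 39]
Ten tails, so the longest strictly increasing subsequence has length 10 (e.g. 9, 11, 18, 21, 24, 27, 30, 33, 36, 39).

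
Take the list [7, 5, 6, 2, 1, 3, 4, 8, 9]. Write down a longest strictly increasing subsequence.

2, 3, 4, 8, 9

Patience tails give the LIS length; then backtrack through the dp parents:
7 → extends → [7]
5 → replaces 7 → [5]
6 → extends → [5, 6]
2 → replaces 5 → [2, 6]
1 → replaces 2 → [1, 6]
3 → replaces 6 → [1, 3]
4 → extends → [1, 3, 4]
8 → extends → [1, 3, 4, 8]
9 → extends → [1, 3, 4, 8, 9]
Length 5; one witness is 2, 3, 4, 8, 9.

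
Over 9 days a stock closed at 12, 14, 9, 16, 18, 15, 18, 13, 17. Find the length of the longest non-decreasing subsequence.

Track the smallest tail for each achievable length (allowing ties):
12 → extends → [12]
14 → extends → [12, 14]
9 → replaces 12 → [9, 14]
16 → extends → [9, 14, 16]
18 → extends → [9, 14, 16, 18]
15 → replaces 16 → [9, 14, 15, 18]
18 → extends → [9, 14, 15, 18, 18]
13 → replaces 14 → [9, 13, 15, 18, 18]
17 → replaces 18 → [9, 13, 15, 17, 18]
Five tails, so the longest non-decreasing subsequence has length 5 (e.g. 12, 14, 16, 18, 18).

5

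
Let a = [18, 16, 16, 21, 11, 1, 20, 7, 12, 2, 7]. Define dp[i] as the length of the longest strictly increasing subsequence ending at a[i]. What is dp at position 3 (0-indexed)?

dp[i] = 1 + max{dp[j] : j<i, a[j]<a[i]} (or 1 if no such j):
i:      0  1  2  3  4  5  6  7  8  9 10
a[i]:  18 16 16 21 11  1 20  7 12  2  7
dp:     1  1  1  2  1  1  2  2  3  2  3
At index 3 the value is 2.

2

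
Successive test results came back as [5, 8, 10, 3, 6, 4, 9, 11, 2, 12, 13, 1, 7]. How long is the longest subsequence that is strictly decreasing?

5

Negate each value so 'decreasing' becomes 'increasing', then run patience tails on the negated sequence:
-5 → extends → [-5]
-8 → replaces -5 → [-8]
-10 → replaces -8 → [-10]
-3 → extends → [-10, -3]
-6 → replaces -3 → [-10, -6]
-4 → extends → [-10, -6, -4]
-9 → replaces -6 → [-10, -9, -4]
-11 → replaces -10 → [-11, -9, -4]
-2 → extends → [-11, -9, -4, -2]
-12 → replaces -11 → [-12, -9, -4, -2]
-13 → replaces -12 → [-13, -9, -4, -2]
-1 → extends → [-13, -9, -4, -2, -1]
-7 → replaces -4 → [-13, -9, -7, -2, -1]
Five tails, so the longest strictly decreasing subsequence of the original has length 5.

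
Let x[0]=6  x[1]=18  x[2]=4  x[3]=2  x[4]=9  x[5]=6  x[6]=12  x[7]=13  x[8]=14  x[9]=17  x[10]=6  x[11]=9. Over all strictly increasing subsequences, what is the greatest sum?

71

Let S[i] be the best sum of a strictly increasing subsequence ending at i:
i:      0  1  2  3  4  5  6  7  8  9 10 11
x[i]:   6 18  4  2  9  6 12 13 14 17  6  9
S:      6 24  4  2 15 10 27 40 54 71 10 19
Maximum is 71 (e.g. 6 + 9 + 12 + 13 + 14 + 17).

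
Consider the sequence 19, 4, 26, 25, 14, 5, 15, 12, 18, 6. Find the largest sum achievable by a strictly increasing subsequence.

Let S[i] be the best sum of a strictly increasing subsequence ending at i:
i:      1  2  3  4  5  6  7  8  9 10
a[i]:  19  4 26 25 14  5 15 12 18  6
S:     19  4 45 44 18  9 33 21 51 15
Maximum is 51 (e.g. 4 + 14 + 15 + 18).

51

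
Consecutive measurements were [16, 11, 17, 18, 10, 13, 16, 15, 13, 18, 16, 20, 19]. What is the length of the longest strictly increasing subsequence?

Let dp[i] be the length of the longest such subsequence ending at index i:
i:      1  2  3  4  5  6  7  8  9 10 11 12 13
a[i]:  16 11 17 18 10 13 16 15 13 18 16 20 19
dp:     1  1  2  3  1  2  3  3  2  4  4  5  5
Maximum dp value is 5.

5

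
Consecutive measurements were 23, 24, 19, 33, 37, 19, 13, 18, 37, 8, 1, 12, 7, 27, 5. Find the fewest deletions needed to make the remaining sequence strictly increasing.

Fewest deletions = n − (longest strictly increasing subsequence).
Patience tails:
23 → extends → [23]
24 → extends → [23, 24]
19 → replaces 23 → [19, 24]
33 → extends → [19, 24, 33]
37 → extends → [19, 24, 33, 37]
19 → already a tail → [19, 24, 33, 37]
13 → replaces 19 → [13, 24, 33, 37]
18 → replaces 24 → [13, 18, 33, 37]
37 → already a tail → [13, 18, 33, 37]
8 → replaces 13 → [8, 18, 33, 37]
1 → replaces 8 → [1, 18, 33, 37]
12 → replaces 18 → [1, 12, 33, 37]
7 → replaces 12 → [1, 7, 33, 37]
27 → replaces 33 → [1, 7, 27, 37]
5 → replaces 7 → [1, 5, 27, 37]
Longest strictly increasing subsequence has length 4, so deletions = 15 − 4 = 11.

11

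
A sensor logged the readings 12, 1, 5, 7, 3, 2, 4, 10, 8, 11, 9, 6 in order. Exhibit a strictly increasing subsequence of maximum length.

Patience tails give the LIS length; then backtrack through the dp parents:
12 → extends → [12]
1 → replaces 12 → [1]
5 → extends → [1, 5]
7 → extends → [1, 5, 7]
3 → replaces 5 → [1, 3, 7]
2 → replaces 3 → [1, 2, 7]
4 → replaces 7 → [1, 2, 4]
10 → extends → [1, 2, 4, 10]
8 → replaces 10 → [1, 2, 4, 8]
11 → extends → [1, 2, 4, 8, 11]
9 → replaces 11 → [1, 2, 4, 8, 9]
6 → replaces 8 → [1, 2, 4, 6, 9]
Length 5; one witness is 1, 5, 7, 10, 11.

1, 5, 7, 10, 11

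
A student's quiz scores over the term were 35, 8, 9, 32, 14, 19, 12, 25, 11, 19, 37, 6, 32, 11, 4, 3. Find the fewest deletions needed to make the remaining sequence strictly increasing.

Fewest deletions = n − (longest strictly increasing subsequence).
i:      1  2  3  4  5  6  7  8  9 10 11 12 13 14 15 16
a[i]:  35  8  9 32 14 19 12 25 11 19 37  6 32 11  4  3
dp:     1  1  2  3  3  4  3  5  3  4  6  1  6  3  1  1
max dp = 6, so deletions = 16 − 6 = 10.

10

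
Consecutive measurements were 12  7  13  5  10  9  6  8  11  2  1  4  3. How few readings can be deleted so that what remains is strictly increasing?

9

Fewest deletions = n − (longest strictly increasing subsequence).
i:      1  2  3  4  5  6  7  8  9 10 11 12 13
a[i]:  12  7 13  5 10  9  6  8 11  2  1  4  3
dp:     1  1  2  1  2  2  2  3  4  1  1  2  2
max dp = 4, so deletions = 13 − 4 = 9.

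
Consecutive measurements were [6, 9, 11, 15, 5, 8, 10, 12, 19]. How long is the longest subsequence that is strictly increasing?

5

Let dp[i] be the length of the longest such subsequence ending at index i:
i:      1  2  3  4  5  6  7  8  9
a[i]:   6  9 11 15  5  8 10 12 19
dp:     1  2  3  4  1  2  3  4  5
Maximum dp value is 5.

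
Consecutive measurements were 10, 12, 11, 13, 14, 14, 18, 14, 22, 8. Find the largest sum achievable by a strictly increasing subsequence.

89

Let S[i] be the best sum of a strictly increasing subsequence ending at i:
i:      1  2  3  4  5  6  7  8  9 10
a[i]:  10 12 11 13 14 14 18 14 22  8
S:     10 22 21 35 49 49 67 49 89  8
Maximum is 89 (e.g. 10 + 12 + 13 + 14 + 18 + 22).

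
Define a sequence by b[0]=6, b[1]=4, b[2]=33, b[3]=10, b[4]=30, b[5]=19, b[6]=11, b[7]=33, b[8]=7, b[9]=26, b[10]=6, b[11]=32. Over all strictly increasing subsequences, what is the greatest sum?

93

Let S[i] be the best sum of a strictly increasing subsequence ending at i:
i:      0  1  2  3  4  5  6  7  8  9 10 11
b[i]:   6  4 33 10 30 19 11 33  7 26  6 32
S:      6  4 39 16 46 35 27 79 13 61 10 93
Maximum is 93 (e.g. 6 + 10 + 19 + 26 + 32).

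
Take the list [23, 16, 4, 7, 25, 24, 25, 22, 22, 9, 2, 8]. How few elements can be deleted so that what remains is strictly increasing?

8

Fewest deletions = n − (longest strictly increasing subsequence).
Patience tails:
23 → extends → [23]
16 → replaces 23 → [16]
4 → replaces 16 → [4]
7 → extends → [4, 7]
25 → extends → [4, 7, 25]
24 → replaces 25 → [4, 7, 24]
25 → extends → [4, 7, 24, 25]
22 → replaces 24 → [4, 7, 22, 25]
22 → already a tail → [4, 7, 22, 25]
9 → replaces 22 → [4, 7, 9, 25]
2 → replaces 4 → [2, 7, 9, 25]
8 → replaces 9 → [2, 7, 8, 25]
Longest strictly increasing subsequence has length 4, so deletions = 12 − 4 = 8.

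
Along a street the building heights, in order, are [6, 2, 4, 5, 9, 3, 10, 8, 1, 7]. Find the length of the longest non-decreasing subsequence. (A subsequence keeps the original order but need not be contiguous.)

Track the smallest tail for each achievable length (allowing ties):
6 → extends → [6]
2 → replaces 6 → [2]
4 → extends → [2, 4]
5 → extends → [2, 4, 5]
9 → extends → [2, 4, 5, 9]
3 → replaces 4 → [2, 3, 5, 9]
10 → extends → [2, 3, 5, 9, 10]
8 → replaces 9 → [2, 3, 5, 8, 10]
1 → replaces 2 → [1, 3, 5, 8, 10]
7 → replaces 8 → [1, 3, 5, 7, 10]
Five tails, so the longest non-decreasing subsequence has length 5 (e.g. 2, 4, 5, 9, 10).

5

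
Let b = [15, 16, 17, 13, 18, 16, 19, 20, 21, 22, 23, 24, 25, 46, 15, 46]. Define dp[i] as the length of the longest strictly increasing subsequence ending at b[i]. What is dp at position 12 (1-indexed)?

dp[i] = 1 + max{dp[j] : j<i, b[j]<b[i]} (or 1 if no such j):
i:      1  2  3  4  5  6  7  8  9 10 11 12 13 14 15 16
b[i]:  15 16 17 13 18 16 19 20 21 22 23 24 25 46 15 46
dp:     1  2  3  1  4  2  5  6  7  8  9 10 11 12  2 12
At index 12 the value is 10.

10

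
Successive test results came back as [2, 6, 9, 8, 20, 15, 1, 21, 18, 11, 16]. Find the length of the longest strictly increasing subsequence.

Track the smallest tail for each achievable length (strict):
2 → extends → [2]
6 → extends → [2, 6]
9 → extends → [2, 6, 9]
8 → replaces 9 → [2, 6, 8]
20 → extends → [2, 6, 8, 20]
15 → replaces 20 → [2, 6, 8, 15]
1 → replaces 2 → [1, 6, 8, 15]
21 → extends → [1, 6, 8, 15, 21]
18 → replaces 21 → [1, 6, 8, 15, 18]
11 → replaces 15 → [1, 6, 8, 11, 18]
16 → replaces 18 → [1, 6, 8, 11, 16]
Five tails, so the longest strictly increasing subsequence has length 5 (e.g. 2, 6, 9, 20, 21).

5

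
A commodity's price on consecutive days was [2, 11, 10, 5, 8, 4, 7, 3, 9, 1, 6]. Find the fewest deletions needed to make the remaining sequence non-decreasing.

Fewest deletions = n − (longest non-decreasing subsequence).
i:      1  2  3  4  5  6  7  8  9 10 11
a[i]:   2 11 10  5  8  4  7  3  9  1  6
dp:     1  2  2  2  3  2  3  2  4  1  3
max dp = 4, so deletions = 11 − 4 = 7.

7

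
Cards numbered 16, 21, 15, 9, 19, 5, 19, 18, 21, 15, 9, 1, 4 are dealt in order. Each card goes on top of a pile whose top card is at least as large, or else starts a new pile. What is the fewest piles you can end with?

3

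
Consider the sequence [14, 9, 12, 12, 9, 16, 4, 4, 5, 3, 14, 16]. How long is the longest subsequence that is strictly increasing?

Let dp[i] be the length of the longest such subsequence ending at index i:
i:      1  2  3  4  5  6  7  8  9 10 11 12
a[i]:  14  9 12 12  9 16  4  4  5  3 14 16
dp:     1  1  2  2  1  3  1  1  2  1  3  4
Maximum dp value is 4.

4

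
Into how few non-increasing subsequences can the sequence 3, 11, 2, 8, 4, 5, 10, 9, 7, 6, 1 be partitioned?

The minimum number of non-increasing subsequences covering a sequence equals the length of its longest strictly increasing subsequence.
LIS length is 4 (e.g. 3, 4, 5, 10), so 4 piles are needed.

4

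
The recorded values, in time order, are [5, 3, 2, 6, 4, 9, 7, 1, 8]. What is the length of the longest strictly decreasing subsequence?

4

Let dp[i] be the longest strictly decreasing subsequence ending at i:
i:     1 2 3 4 5 6 7 8 9
a[i]:  5 3 2 6 4 9 7 1 8
dp:    1 2 3 1 2 1 2 4 2
Maximum is 4.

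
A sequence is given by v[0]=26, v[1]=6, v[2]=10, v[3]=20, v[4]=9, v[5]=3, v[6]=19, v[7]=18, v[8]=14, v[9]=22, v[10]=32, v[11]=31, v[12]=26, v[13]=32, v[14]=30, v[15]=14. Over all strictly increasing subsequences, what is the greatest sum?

Let S[i] be the best sum of a strictly increasing subsequence ending at i:
i:       0   1   2   3   4   5   6   7   8   9  10  11  12  13  14  15
v[i]:   26   6  10  20   9   3  19  18  14  22  32  31  26  32  30  14
S:      26   6  16  36  15   3  35  34  30  58  90  89  84 121 114  30
Maximum is 121 (e.g. 6 + 10 + 20 + 22 + 31 + 32).

121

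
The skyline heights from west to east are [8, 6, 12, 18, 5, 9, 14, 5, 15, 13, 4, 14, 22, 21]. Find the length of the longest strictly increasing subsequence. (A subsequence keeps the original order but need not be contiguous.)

Track the smallest tail for each achievable length (strict):
8 → extends → [8]
6 → replaces 8 → [6]
12 → extends → [6, 12]
18 → extends → [6, 12, 18]
5 → replaces 6 → [5, 12, 18]
9 → replaces 12 → [5, 9, 18]
14 → replaces 18 → [5, 9, 14]
5 → already a tail → [5, 9, 14]
15 → extends → [5, 9, 14, 15]
13 → replaces 14 → [5, 9, 13, 15]
4 → replaces 5 → [4, 9, 13, 15]
14 → replaces 15 → [4, 9, 13, 14]
22 → extends → [4, 9, 13, 14, 22]
21 → replaces 22 → [4, 9, 13, 14, 21]
Five tails, so the longest strictly increasing subsequence has length 5 (e.g. 8, 12, 14, 15, 22).

5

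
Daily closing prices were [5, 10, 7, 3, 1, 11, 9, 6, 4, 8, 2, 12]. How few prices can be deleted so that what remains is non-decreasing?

Fewest deletions = n − (longest non-decreasing subsequence).
i:      1  2  3  4  5  6  7  8  9 10 11 12
a[i]:   5 10  7  3  1 11  9  6  4  8  2 12
dp:     1  2  2  1  1  3  3  2  2  3  2  4
max dp = 4, so deletions = 12 − 4 = 8.

8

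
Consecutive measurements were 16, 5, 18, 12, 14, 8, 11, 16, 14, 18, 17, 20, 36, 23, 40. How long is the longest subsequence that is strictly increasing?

Track the smallest tail for each achievable length (strict):
16 → extends → [16]
5 → replaces 16 → [5]
18 → extends → [5, 18]
12 → replaces 18 → [5, 12]
14 → extends → [5, 12, 14]
8 → replaces 12 → [5, 8, 14]
11 → replaces 14 → [5, 8, 11]
16 → extends → [5, 8, 11, 16]
14 → replaces 16 → [5, 8, 11, 14]
18 → extends → [5, 8, 11, 14, 18]
17 → replaces 18 → [5, 8, 11, 14, 17]
20 → extends → [5, 8, 11, 14, 17, 20]
36 → extends → [5, 8, 11, 14, 17, 20, 36]
23 → replaces 36 → [5, 8, 11, 14, 17, 20, 23]
40 → extends → [5, 8, 11, 14, 17, 20, 23, 40]
Eight tails, so the longest strictly increasing subsequence has length 8 (e.g. 5, 12, 14, 16, 18, 20, 36, 40).

8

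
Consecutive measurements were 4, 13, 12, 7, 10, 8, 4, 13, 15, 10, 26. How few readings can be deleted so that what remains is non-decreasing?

5

Fewest deletions = n − (longest non-decreasing subsequence).
Patience tails:
4 → extends → [4]
13 → extends → [4, 13]
12 → replaces 13 → [4, 12]
7 → replaces 12 → [4, 7]
10 → extends → [4, 7, 10]
8 → replaces 10 → [4, 7, 8]
4 → replaces 7 → [4, 4, 8]
13 → extends → [4, 4, 8, 13]
15 → extends → [4, 4, 8, 13, 15]
10 → replaces 13 → [4, 4, 8, 10, 15]
26 → extends → [4, 4, 8, 10, 15, 26]
Longest non-decreasing subsequence has length 6, so deletions = 11 − 6 = 5.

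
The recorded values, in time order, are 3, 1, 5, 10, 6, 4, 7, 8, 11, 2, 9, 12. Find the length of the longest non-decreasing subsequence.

Track the smallest tail for each achievable length (allowing ties):
3 → extends → [3]
1 → replaces 3 → [1]
5 → extends → [1, 5]
10 → extends → [1, 5, 10]
6 → replaces 10 → [1, 5, 6]
4 → replaces 5 → [1, 4, 6]
7 → extends → [1, 4, 6, 7]
8 → extends → [1, 4, 6, 7, 8]
11 → extends → [1, 4, 6, 7, 8, 11]
2 → replaces 4 → [1, 2, 6, 7, 8, 11]
9 → replaces 11 → [1, 2, 6, 7, 8, 9]
12 → extends → [1, 2, 6, 7, 8, 9, 12]
Seven tails, so the longest non-decreasing subsequence has length 7 (e.g. 3, 5, 6, 7, 8, 11, 12).

7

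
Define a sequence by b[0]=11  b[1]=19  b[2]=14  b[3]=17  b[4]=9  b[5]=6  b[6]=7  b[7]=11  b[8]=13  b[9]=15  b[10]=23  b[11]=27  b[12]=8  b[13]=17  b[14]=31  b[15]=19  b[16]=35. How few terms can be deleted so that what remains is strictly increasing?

8

Fewest deletions = n − (longest strictly increasing subsequence).
i:      0  1  2  3  4  5  6  7  8  9 10 11 12 13 14 15 16
b[i]:  11 19 14 17  9  6  7 11 13 15 23 27  8 17 31 19 35
dp:     1  2  2  3  1  1  2  3  4  5  6  7  3  6  8  7  9
max dp = 9, so deletions = 17 − 9 = 8.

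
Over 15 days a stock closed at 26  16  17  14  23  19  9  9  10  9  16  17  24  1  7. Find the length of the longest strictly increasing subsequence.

Track the smallest tail for each achievable length (strict):
26 → extends → [26]
16 → replaces 26 → [16]
17 → extends → [16, 17]
14 → replaces 16 → [14, 17]
23 → extends → [14, 17, 23]
19 → replaces 23 → [14, 17, 19]
9 → replaces 14 → [9, 17, 19]
9 → already a tail → [9, 17, 19]
10 → replaces 17 → [9, 10, 19]
9 → already a tail → [9, 10, 19]
16 → replaces 19 → [9, 10, 16]
17 → extends → [9, 10, 16, 17]
24 → extends → [9, 10, 16, 17, 24]
1 → replaces 9 → [1, 10, 16, 17, 24]
7 → replaces 10 → [1, 7, 16, 17, 24]
Five tails, so the longest strictly increasing subsequence has length 5 (e.g. 9, 10, 16, 17, 24).

5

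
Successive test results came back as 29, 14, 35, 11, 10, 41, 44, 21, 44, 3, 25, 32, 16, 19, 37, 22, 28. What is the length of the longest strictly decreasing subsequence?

5

Negate each value so 'decreasing' becomes 'increasing', then run patience tails on the negated sequence:
-29 → extends → [-29]
-14 → extends → [-29, -14]
-35 → replaces -29 → [-35, -14]
-11 → extends → [-35, -14, -11]
-10 → extends → [-35, -14, -11, -10]
-41 → replaces -35 → [-41, -14, -11, -10]
-44 → replaces -41 → [-44, -14, -11, -10]
-21 → replaces -14 → [-44, -21, -11, -10]
-44 → already a tail → [-44, -21, -11, -10]
-3 → extends → [-44, -21, -11, -10, -3]
-25 → replaces -21 → [-44, -25, -11, -10, -3]
-32 → replaces -25 → [-44, -32, -11, -10, -3]
-16 → replaces -11 → [-44, -32, -16, -10, -3]
-19 → replaces -16 → [-44, -32, -19, -10, -3]
-37 → replaces -32 → [-44, -37, -19, -10, -3]
-22 → replaces -19 → [-44, -37, -22, -10, -3]
-28 → replaces -22 → [-44, -37, -28, -10, -3]
Five tails, so the longest strictly decreasing subsequence of the original has length 5.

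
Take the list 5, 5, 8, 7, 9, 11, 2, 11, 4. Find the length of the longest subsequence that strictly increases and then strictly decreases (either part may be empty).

inc[i] = longest strictly increasing subsequence ending at i; dec[i] = longest strictly decreasing subsequence starting at i:
i:      1  2  3  4  5  6  7  8  9
a[i]:   5  5  8  7  9 11  2 11  4
inc:    1  1  2  2  3  4  1  4  2
dec:    2  2  3  2  2  2  1  2  1
Best peak at i=6 (value 11): inc=4, dec=2, length 4+2−1 = 5.

5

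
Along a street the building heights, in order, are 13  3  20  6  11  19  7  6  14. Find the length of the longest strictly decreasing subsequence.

4

Negate each value so 'decreasing' becomes 'increasing', then run patience tails on the negated sequence:
-13 → extends → [-13]
-3 → extends → [-13, -3]
-20 → replaces -13 → [-20, -3]
-6 → replaces -3 → [-20, -6]
-11 → replaces -6 → [-20, -11]
-19 → replaces -11 → [-20, -19]
-7 → extends → [-20, -19, -7]
-6 → extends → [-20, -19, -7, -6]
-14 → replaces -7 → [-20, -19, -14, -6]
Four tails, so the longest strictly decreasing subsequence of the original has length 4.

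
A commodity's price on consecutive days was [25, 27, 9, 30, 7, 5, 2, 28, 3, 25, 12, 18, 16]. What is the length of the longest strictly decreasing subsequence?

5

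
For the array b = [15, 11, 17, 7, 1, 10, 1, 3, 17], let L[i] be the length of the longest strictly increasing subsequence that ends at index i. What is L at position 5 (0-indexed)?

dp[i] = 1 + max{dp[j] : j<i, b[j]<b[i]} (or 1 if no such j):
i:      0  1  2  3  4  5  6  7  8
b[i]:  15 11 17  7  1 10  1  3 17
dp:     1  1  2  1  1  2  1  2  3
At index 5 the value is 2.

2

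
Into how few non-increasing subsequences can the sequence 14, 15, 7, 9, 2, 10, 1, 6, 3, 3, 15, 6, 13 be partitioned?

4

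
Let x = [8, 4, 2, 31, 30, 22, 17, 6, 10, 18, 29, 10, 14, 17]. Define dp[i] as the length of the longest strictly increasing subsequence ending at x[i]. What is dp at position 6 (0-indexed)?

2

dp[i] = 1 + max{dp[j] : j<i, x[j]<x[i]} (or 1 if no such j):
i:      0  1  2  3  4  5  6  7  8  9 10 11 12 13
x[i]:   8  4  2 31 30 22 17  6 10 18 29 10 14 17
dp:     1  1  1  2  2  2  2  2  3  4  5  3  4  5
At index 6 the value is 2.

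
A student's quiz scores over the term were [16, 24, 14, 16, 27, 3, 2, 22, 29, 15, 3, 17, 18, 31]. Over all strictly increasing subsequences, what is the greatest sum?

127

Let S[i] be the best sum of a strictly increasing subsequence ending at i:
i:       1   2   3   4   5   6   7   8   9  10  11  12  13  14
a[i]:   16  24  14  16  27   3   2  22  29  15   3  17  18  31
S:      16  40  14  30  67   3   2  52  96  29   5  47  65 127
Maximum is 127 (e.g. 16 + 24 + 27 + 29 + 31).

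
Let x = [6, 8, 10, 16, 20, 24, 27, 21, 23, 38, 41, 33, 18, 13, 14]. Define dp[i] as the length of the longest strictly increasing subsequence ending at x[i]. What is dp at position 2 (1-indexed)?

2

dp[i] = 1 + max{dp[j] : j<i, x[j]<x[i]} (or 1 if no such j):
i:      1  2  3  4  5  6  7  8  9 10 11 12 13 14 15
x[i]:   6  8 10 16 20 24 27 21 23 38 41 33 18 13 14
dp:     1  2  3  4  5  6  7  6  7  8  9  8  5  4  5
At index 2 the value is 2.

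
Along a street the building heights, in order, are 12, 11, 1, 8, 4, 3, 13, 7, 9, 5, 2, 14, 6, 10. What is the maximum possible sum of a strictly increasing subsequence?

Let S[i] be the best sum of a strictly increasing subsequence ending at i:
i:      1  2  3  4  5  6  7  8  9 10 11 12 13 14
a[i]:  12 11  1  8  4  3 13  7  9  5  2 14  6 10
S:     12 11  1  9  5  4 25 12 21 10  3 39 16 31
Maximum is 39 (e.g. 12 + 13 + 14).

39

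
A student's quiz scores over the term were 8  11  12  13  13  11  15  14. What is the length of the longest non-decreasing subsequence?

6

Track the smallest tail for each achievable length (allowing ties):
8 → extends → [8]
11 → extends → [8, 11]
12 → extends → [8, 11, 12]
13 → extends → [8, 11, 12, 13]
13 → extends → [8, 11, 12, 13, 13]
11 → replaces 12 → [8, 11, 11, 13, 13]
15 → extends → [8, 11, 11, 13, 13, 15]
14 → replaces 15 → [8, 11, 11, 13, 13, 14]
Six tails, so the longest non-decreasing subsequence has length 6 (e.g. 8, 11, 12, 13, 13, 15).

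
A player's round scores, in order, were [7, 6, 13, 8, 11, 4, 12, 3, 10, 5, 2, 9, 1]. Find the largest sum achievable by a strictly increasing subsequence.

38

Let S[i] be the best sum of a strictly increasing subsequence ending at i:
i:      1  2  3  4  5  6  7  8  9 10 11 12 13
a[i]:   7  6 13  8 11  4 12  3 10  5  2  9  1
S:      7  6 20 15 26  4 38  3 25  9  2 24  1
Maximum is 38 (e.g. 7 + 8 + 11 + 12).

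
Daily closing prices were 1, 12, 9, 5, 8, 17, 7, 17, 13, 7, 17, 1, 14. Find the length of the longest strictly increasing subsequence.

Let dp[i] be the length of the longest such subsequence ending at index i:
i:      1  2  3  4  5  6  7  8  9 10 11 12 13
a[i]:   1 12  9  5  8 17  7 17 13  7 17  1 14
dp:     1  2  2  2  3  4  3  4  4  3  5  1  5
Maximum dp value is 5.

5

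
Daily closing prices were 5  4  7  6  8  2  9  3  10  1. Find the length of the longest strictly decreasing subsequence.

4

Let dp[i] be the longest strictly decreasing subsequence ending at i:
i:      1  2  3  4  5  6  7  8  9 10
a[i]:   5  4  7  6  8  2  9  3 10  1
dp:     1  2  1  2  1  3  1  3  1  4
Maximum is 4.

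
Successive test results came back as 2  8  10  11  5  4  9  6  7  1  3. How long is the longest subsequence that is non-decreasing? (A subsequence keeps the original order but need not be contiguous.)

4

Let dp[i] be the length of the longest such subsequence ending at index i:
i:      1  2  3  4  5  6  7  8  9 10 11
a[i]:   2  8 10 11  5  4  9  6  7  1  3
dp:     1  2  3  4  2  2  3  3  4  1  2
Maximum dp value is 4.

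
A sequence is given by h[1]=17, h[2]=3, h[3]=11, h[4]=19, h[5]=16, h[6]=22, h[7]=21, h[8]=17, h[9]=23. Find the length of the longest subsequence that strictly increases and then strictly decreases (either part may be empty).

6

inc[i] = longest strictly increasing subsequence ending at i; dec[i] = longest strictly decreasing subsequence starting at i:
i:      1  2  3  4  5  6  7  8  9
h[i]:  17  3 11 19 16 22 21 17 23
inc:    1  1  2  3  3  4  4  4  5
dec:    2  1  1  2  1  3  2  1  1
Best peak at i=6 (value 22): inc=4, dec=3, length 4+3−1 = 6.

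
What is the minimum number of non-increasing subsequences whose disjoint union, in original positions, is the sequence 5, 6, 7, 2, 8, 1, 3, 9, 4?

5

Place each on the leftmost legal pile:
5 → new pile 1 (tops now [5])
6 → new pile 2 (tops now [5, 6])
7 → new pile 3 (tops now [5, 6, 7])
2 → pile 1 (tops now [2, 6, 7])
8 → new pile 4 (tops now [2, 6, 7, 8])
1 → pile 1 (tops now [1, 6, 7, 8])
3 → pile 2 (tops now [1, 3, 7, 8])
9 → new pile 5 (tops now [1, 3, 7, 8, 9])
4 → pile 3 (tops now [1, 3, 4, 8, 9])
Five piles.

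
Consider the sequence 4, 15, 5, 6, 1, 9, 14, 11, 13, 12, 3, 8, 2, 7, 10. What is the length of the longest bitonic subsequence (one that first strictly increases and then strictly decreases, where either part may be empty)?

inc[i] = longest strictly increasing subsequence ending at i; dec[i] = longest strictly decreasing subsequence starting at i:
i:      1  2  3  4  5  6  7  8  9 10 11 12 13 14 15
a[i]:   4 15  5  6  1  9 14 11 13 12  3  8  2  7 10
inc:    1  2  2  3  1  4  5  5  6  6  2  4  2  4  5
dec:    3  6  3  3  1  3  5  3  4  3  2  2  1  1  1
Best peak at i=7 (value 14): inc=5, dec=5, length 5+5−1 = 9.

9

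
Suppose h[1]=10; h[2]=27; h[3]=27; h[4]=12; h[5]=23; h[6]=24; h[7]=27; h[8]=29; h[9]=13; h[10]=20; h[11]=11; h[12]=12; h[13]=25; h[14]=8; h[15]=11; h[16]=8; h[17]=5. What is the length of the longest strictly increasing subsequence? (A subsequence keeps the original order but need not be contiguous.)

6

Track the smallest tail for each achievable length (strict):
10 → extends → [10]
27 → extends → [10, 27]
27 → already a tail → [10, 27]
12 → replaces 27 → [10, 12]
23 → extends → [10, 12, 23]
24 → extends → [10, 12, 23, 24]
27 → extends → [10, 12, 23, 24, 27]
29 → extends → [10, 12, 23, 24, 27, 29]
13 → replaces 23 → [10, 12, 13, 24, 27, 29]
20 → replaces 24 → [10, 12, 13, 20, 27, 29]
11 → replaces 12 → [10, 11, 13, 20, 27, 29]
12 → replaces 13 → [10, 11, 12, 20, 27, 29]
25 → replaces 27 → [10, 11, 12, 20, 25, 29]
8 → replaces 10 → [8, 11, 12, 20, 25, 29]
11 → already a tail → [8, 11, 12, 20, 25, 29]
8 → already a tail → [8, 11, 12, 20, 25, 29]
5 → replaces 8 → [5, 11, 12, 20, 25, 29]
Six tails, so the longest strictly increasing subsequence has length 6 (e.g. 10, 12, 23, 24, 27, 29).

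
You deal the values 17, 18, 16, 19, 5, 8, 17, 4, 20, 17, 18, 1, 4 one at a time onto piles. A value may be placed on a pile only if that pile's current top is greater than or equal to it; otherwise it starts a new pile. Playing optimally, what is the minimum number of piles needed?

4

The minimum number of non-increasing subsequences covering a sequence equals the length of its longest strictly increasing subsequence.
LIS length is 4 (e.g. 17, 18, 19, 20), so 4 piles are needed.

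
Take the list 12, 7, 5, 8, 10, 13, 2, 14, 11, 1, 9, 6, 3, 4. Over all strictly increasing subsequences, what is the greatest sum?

Let S[i] be the best sum of a strictly increasing subsequence ending at i:
i:      1  2  3  4  5  6  7  8  9 10 11 12 13 14
a[i]:  12  7  5  8 10 13  2 14 11  1  9  6  3  4
S:     12  7  5 15 25 38  2 52 36  1 24 11  5  9
Maximum is 52 (e.g. 7 + 8 + 10 + 13 + 14).

52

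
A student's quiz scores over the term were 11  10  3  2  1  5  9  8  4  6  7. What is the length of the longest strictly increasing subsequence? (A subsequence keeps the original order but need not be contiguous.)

4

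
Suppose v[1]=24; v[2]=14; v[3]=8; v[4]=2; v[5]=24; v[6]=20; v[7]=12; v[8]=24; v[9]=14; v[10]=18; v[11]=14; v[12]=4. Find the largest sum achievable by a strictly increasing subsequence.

58

Let S[i] be the best sum of a strictly increasing subsequence ending at i:
i:      1  2  3  4  5  6  7  8  9 10 11 12
v[i]:  24 14  8  2 24 20 12 24 14 18 14  4
S:     24 14  8  2 38 34 20 58 34 52 34  6
Maximum is 58 (e.g. 14 + 20 + 24).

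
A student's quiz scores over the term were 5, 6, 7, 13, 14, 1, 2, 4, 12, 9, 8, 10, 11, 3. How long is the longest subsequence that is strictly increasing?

6

Track the smallest tail for each achievable length (strict):
5 → extends → [5]
6 → extends → [5, 6]
7 → extends → [5, 6, 7]
13 → extends → [5, 6, 7, 13]
14 → extends → [5, 6, 7, 13, 14]
1 → replaces 5 → [1, 6, 7, 13, 14]
2 → replaces 6 → [1, 2, 7, 13, 14]
4 → replaces 7 → [1, 2, 4, 13, 14]
12 → replaces 13 → [1, 2, 4, 12, 14]
9 → replaces 12 → [1, 2, 4, 9, 14]
8 → replaces 9 → [1, 2, 4, 8, 14]
10 → replaces 14 → [1, 2, 4, 8, 10]
11 → extends → [1, 2, 4, 8, 10, 11]
3 → replaces 4 → [1, 2, 3, 8, 10, 11]
Six tails, so the longest strictly increasing subsequence has length 6 (e.g. 5, 6, 7, 9, 10, 11).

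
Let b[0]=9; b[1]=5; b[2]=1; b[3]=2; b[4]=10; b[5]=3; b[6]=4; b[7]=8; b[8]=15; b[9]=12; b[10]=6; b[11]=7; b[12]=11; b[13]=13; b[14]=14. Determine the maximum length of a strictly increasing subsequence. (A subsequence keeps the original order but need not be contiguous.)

Track the smallest tail for each achievable length (strict):
9 → extends → [9]
5 → replaces 9 → [5]
1 → replaces 5 → [1]
2 → extends → [1, 2]
10 → extends → [1, 2, 10]
3 → replaces 10 → [1, 2, 3]
4 → extends → [1, 2, 3, 4]
8 → extends → [1, 2, 3, 4, 8]
15 → extends → [1, 2, 3, 4, 8, 15]
12 → replaces 15 → [1, 2, 3, 4, 8, 12]
6 → replaces 8 → [1, 2, 3, 4, 6, 12]
7 → replaces 12 → [1, 2, 3, 4, 6, 7]
11 → extends → [1, 2, 3, 4, 6, 7, 11]
13 → extends → [1, 2, 3, 4, 6, 7, 11, 13]
14 → extends → [1, 2, 3, 4, 6, 7, 11, 13, 14]
Nine tails, so the longest strictly increasing subsequence has length 9 (e.g. 1, 2, 3, 4, 6, 7, 11, 13, 14).

9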